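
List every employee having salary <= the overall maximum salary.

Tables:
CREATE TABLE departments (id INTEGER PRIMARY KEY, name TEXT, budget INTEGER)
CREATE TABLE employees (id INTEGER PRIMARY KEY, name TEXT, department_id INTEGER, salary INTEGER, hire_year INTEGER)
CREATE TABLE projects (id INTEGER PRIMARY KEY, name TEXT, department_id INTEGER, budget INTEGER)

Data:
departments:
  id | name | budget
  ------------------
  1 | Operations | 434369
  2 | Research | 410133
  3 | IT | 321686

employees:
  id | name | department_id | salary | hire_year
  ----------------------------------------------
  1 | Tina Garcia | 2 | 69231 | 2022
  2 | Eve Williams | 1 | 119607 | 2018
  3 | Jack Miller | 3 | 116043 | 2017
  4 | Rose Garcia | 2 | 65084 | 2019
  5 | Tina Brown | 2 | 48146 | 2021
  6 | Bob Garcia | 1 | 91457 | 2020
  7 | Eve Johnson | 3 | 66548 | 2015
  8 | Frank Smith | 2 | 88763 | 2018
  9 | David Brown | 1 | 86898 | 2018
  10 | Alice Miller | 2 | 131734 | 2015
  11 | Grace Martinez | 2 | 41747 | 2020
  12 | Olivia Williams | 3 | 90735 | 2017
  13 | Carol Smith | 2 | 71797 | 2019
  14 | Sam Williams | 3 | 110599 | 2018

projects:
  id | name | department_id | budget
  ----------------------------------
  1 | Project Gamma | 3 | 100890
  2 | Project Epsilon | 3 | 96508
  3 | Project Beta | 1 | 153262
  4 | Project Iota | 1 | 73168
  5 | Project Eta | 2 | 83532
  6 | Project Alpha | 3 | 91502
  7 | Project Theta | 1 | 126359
SELECT name, salary FROM employees WHERE salary <= (SELECT MAX(salary) FROM employees)

Execution result:
name | salary
Tina Garcia | 69231
Eve Williams | 119607
Jack Miller | 116043
Rose Garcia | 65084
Tina Brown | 48146
Bob Garcia | 91457
Eve Johnson | 66548
Frank Smith | 88763
David Brown | 86898
Alice Miller | 131734
Grace Martinez | 41747
Olivia Williams | 90735
Carol Smith | 71797
Sam Williams | 110599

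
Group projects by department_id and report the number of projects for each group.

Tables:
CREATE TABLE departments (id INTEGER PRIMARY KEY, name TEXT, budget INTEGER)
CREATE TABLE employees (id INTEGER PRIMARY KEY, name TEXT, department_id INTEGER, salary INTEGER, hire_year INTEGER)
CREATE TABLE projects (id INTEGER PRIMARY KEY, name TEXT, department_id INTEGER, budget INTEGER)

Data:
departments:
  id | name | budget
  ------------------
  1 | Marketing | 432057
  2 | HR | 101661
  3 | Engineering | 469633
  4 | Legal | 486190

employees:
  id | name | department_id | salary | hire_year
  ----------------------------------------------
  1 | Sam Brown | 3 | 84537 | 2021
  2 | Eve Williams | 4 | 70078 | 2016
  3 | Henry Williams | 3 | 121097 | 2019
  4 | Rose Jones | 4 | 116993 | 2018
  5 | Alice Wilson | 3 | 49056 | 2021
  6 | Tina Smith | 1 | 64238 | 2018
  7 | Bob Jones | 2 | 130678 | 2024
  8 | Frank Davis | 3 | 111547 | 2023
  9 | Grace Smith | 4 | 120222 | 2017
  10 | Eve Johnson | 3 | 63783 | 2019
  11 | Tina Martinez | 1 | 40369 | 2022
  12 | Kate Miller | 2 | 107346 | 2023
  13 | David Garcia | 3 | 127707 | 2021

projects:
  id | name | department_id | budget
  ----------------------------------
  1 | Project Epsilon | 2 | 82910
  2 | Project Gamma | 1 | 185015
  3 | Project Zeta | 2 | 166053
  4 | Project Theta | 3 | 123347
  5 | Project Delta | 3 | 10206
SELECT department_id, COUNT(*) AS n FROM projects GROUP BY department_id

Execution result:
department_id | n
1 | 1
2 | 2
3 | 2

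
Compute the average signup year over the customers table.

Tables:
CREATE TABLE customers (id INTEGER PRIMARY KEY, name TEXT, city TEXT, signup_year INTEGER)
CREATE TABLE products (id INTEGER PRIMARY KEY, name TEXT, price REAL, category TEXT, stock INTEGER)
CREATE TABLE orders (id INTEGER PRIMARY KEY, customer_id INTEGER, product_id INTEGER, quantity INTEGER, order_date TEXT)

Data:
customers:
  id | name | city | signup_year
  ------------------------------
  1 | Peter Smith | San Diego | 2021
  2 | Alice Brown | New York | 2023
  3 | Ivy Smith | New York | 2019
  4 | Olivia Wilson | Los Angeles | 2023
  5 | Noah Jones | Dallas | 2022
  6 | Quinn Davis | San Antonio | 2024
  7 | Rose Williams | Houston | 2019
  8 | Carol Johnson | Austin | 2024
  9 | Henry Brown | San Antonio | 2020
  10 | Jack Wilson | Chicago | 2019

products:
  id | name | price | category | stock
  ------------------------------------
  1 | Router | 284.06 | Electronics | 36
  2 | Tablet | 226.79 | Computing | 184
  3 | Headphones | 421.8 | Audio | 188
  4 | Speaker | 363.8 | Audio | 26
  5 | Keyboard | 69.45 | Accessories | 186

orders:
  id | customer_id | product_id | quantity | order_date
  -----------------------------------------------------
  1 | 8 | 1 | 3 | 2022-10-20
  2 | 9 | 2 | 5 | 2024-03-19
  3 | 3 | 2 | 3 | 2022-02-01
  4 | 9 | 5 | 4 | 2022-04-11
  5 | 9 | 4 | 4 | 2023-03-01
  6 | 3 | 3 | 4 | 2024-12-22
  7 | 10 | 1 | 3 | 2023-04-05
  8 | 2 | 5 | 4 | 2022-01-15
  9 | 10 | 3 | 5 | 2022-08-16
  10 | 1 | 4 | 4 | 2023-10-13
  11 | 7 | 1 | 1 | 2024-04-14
SELECT AVG(signup_year) FROM customers

Execution result:
2021.40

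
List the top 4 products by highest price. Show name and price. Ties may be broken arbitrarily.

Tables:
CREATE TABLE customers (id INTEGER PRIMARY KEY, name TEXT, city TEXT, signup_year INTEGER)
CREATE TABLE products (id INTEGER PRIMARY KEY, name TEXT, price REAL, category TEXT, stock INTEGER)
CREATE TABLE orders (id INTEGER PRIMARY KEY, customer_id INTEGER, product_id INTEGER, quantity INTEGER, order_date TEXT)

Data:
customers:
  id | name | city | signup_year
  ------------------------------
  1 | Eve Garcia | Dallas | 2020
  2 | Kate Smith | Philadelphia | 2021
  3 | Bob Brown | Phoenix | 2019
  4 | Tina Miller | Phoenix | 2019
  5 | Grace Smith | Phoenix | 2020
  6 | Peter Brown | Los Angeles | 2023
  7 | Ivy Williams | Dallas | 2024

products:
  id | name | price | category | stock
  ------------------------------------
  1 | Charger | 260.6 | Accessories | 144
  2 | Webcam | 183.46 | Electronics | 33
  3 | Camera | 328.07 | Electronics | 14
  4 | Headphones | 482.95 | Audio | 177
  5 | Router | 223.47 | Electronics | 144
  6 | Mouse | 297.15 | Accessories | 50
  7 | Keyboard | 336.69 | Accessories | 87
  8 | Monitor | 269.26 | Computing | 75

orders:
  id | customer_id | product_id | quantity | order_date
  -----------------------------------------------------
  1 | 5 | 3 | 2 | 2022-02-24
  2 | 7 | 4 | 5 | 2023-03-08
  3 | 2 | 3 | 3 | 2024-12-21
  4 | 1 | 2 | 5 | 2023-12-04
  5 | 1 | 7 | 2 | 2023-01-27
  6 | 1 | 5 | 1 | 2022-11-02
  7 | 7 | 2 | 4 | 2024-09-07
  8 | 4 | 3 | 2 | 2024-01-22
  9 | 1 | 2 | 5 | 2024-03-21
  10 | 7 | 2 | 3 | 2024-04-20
SELECT name, price FROM products ORDER BY price DESC LIMIT 4

Execution result:
name | price
Headphones | 482.95
Keyboard | 336.69
Camera | 328.07
Mouse | 297.15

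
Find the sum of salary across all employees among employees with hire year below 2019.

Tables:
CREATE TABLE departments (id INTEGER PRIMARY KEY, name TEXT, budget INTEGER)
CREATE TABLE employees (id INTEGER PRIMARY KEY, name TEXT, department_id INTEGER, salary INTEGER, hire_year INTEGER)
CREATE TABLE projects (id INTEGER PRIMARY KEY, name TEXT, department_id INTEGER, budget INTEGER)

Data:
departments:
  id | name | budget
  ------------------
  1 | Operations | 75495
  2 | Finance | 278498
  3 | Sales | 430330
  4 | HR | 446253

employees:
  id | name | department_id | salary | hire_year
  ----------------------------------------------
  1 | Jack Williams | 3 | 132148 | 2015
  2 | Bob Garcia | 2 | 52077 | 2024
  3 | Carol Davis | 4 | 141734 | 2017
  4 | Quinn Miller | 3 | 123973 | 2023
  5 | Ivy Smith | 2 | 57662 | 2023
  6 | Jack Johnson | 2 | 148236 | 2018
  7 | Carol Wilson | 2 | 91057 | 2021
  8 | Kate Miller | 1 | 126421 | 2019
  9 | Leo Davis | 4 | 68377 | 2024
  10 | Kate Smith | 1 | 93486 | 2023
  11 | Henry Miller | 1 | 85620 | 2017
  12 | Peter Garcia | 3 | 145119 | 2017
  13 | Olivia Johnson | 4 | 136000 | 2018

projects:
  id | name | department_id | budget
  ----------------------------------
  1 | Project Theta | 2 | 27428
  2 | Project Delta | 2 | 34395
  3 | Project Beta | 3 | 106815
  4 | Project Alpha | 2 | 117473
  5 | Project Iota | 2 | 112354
SELECT SUM(salary) FROM employees WHERE hire_year < 2019

Execution result:
788857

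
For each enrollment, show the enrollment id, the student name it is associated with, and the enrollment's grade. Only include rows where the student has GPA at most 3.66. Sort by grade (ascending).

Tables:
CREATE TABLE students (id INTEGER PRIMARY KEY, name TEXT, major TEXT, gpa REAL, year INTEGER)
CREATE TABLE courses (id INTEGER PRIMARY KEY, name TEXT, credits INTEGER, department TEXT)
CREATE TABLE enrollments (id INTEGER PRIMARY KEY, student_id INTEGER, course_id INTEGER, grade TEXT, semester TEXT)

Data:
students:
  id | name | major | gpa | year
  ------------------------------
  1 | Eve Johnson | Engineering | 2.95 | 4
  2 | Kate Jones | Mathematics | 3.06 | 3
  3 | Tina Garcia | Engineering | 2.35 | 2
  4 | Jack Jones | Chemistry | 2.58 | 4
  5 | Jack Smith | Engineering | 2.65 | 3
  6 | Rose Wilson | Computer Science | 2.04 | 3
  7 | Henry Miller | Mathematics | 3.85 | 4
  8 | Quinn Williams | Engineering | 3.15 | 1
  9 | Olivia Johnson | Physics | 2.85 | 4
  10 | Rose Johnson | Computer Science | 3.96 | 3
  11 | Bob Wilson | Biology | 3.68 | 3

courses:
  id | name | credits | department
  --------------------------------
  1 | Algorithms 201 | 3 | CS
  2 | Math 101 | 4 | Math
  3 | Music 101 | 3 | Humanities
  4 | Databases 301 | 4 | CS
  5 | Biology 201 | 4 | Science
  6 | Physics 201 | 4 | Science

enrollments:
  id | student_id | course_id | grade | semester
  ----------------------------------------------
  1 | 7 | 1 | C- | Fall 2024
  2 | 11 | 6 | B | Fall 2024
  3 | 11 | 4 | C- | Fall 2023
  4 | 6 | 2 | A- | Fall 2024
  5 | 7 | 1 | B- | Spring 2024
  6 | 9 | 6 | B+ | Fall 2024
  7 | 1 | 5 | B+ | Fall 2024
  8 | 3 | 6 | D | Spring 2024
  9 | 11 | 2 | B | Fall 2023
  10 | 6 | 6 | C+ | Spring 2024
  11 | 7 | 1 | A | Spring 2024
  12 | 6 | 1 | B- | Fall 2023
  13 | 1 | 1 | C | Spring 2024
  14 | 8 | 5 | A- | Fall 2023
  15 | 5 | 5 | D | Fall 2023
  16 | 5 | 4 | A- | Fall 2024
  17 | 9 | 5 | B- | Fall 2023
SELECT c.id, p.name AS student, c.grade FROM enrollments c JOIN students p ON c.student_id = p.id WHERE p.gpa <= 3.66 ORDER BY c.grade ASC

Execution result:
id | student | grade
4 | Rose Wilson | A-
14 | Quinn Williams | A-
16 | Jack Smith | A-
6 | Olivia Johnson | B+
7 | Eve Johnson | B+
12 | Rose Wilson | B-
17 | Olivia Johnson | B-
13 | Eve Johnson | C
10 | Rose Wilson | C+
8 | Tina Garcia | D
15 | Jack Smith | D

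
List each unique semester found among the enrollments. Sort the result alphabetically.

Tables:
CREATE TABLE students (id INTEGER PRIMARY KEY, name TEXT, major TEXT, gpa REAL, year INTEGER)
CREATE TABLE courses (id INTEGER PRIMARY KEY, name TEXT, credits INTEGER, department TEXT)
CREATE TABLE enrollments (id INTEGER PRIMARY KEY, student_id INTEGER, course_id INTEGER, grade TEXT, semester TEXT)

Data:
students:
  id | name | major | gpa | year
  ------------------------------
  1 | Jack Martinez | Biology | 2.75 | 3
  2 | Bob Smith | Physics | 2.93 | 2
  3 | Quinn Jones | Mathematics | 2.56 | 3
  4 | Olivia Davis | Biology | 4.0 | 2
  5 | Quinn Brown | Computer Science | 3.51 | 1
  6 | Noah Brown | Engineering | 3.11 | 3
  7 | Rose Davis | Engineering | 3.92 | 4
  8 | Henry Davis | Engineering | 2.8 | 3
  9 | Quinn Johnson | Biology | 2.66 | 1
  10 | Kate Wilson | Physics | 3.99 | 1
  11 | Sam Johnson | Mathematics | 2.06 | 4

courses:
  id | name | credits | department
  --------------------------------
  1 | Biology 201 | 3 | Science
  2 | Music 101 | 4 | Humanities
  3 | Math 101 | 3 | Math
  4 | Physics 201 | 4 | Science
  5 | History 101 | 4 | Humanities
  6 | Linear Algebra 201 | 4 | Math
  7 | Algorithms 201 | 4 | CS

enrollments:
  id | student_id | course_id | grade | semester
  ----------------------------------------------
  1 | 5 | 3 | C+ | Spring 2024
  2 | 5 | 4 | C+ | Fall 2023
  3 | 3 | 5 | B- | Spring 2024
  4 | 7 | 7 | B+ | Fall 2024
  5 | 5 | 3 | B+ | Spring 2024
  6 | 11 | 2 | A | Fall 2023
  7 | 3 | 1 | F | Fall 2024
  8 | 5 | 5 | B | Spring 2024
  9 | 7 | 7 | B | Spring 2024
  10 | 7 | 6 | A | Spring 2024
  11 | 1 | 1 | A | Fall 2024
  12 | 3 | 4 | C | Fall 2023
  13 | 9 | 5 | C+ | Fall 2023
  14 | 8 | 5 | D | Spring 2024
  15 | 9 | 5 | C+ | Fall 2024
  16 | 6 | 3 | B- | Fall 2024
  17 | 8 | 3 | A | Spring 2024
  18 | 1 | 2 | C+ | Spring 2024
SELECT DISTINCT semester FROM enrollments ORDER BY semester

Execution result:
semester
Fall 2023
Fall 2024
Spring 2024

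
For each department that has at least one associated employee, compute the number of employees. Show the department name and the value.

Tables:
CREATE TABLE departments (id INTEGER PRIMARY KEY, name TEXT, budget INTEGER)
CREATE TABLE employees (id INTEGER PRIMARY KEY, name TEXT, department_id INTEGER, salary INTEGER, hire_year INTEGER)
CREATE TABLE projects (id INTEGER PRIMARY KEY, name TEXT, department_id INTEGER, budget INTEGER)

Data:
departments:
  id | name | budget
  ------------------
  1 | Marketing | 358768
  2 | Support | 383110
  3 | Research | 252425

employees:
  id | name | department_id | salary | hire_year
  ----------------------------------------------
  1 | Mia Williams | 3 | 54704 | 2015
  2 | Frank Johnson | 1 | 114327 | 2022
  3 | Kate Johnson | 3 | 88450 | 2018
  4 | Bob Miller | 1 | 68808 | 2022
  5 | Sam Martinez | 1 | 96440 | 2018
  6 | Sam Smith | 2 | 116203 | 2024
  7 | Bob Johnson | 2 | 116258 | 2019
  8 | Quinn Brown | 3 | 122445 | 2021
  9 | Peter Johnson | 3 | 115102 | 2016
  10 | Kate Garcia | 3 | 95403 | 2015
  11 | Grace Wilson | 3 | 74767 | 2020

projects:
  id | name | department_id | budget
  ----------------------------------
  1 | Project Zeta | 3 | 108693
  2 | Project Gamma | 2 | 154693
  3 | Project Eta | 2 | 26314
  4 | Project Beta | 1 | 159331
SELECT p.name, COUNT(*) AS n FROM employees c JOIN departments p ON c.department_id = p.id GROUP BY p.id, p.name

Execution result:
name | n
Marketing | 3
Support | 2
Research | 6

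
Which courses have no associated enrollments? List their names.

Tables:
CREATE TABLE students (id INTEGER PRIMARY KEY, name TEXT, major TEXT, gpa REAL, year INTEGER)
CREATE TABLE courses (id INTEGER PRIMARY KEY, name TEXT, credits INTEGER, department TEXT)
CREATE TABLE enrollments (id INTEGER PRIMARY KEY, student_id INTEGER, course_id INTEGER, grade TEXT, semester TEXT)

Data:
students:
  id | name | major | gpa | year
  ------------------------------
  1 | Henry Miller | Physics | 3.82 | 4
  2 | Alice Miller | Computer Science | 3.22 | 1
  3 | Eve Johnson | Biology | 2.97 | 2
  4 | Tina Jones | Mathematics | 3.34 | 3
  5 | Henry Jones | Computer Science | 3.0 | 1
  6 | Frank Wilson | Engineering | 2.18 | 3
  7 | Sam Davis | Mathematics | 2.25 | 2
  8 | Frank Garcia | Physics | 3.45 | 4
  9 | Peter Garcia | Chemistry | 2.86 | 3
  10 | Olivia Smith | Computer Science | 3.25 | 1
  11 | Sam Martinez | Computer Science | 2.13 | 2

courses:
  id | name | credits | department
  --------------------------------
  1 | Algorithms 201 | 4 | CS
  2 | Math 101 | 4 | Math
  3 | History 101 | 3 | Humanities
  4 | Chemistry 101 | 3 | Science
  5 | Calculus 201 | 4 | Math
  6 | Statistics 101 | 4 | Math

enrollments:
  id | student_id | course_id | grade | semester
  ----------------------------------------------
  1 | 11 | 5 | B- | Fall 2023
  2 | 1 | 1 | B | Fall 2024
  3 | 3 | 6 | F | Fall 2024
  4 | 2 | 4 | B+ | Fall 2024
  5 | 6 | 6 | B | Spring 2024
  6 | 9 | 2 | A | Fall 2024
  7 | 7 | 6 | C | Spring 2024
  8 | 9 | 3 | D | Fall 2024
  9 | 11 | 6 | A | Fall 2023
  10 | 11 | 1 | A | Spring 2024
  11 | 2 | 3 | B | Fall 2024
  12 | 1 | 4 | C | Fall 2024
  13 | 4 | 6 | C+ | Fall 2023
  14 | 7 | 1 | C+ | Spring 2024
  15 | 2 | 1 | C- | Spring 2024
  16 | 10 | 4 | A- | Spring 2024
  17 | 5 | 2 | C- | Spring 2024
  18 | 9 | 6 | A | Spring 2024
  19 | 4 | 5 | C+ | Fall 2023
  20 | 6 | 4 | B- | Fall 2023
SELECT p.name FROM courses p LEFT JOIN enrollments c ON c.course_id = p.id WHERE c.id IS NULL

Execution result:
(no rows)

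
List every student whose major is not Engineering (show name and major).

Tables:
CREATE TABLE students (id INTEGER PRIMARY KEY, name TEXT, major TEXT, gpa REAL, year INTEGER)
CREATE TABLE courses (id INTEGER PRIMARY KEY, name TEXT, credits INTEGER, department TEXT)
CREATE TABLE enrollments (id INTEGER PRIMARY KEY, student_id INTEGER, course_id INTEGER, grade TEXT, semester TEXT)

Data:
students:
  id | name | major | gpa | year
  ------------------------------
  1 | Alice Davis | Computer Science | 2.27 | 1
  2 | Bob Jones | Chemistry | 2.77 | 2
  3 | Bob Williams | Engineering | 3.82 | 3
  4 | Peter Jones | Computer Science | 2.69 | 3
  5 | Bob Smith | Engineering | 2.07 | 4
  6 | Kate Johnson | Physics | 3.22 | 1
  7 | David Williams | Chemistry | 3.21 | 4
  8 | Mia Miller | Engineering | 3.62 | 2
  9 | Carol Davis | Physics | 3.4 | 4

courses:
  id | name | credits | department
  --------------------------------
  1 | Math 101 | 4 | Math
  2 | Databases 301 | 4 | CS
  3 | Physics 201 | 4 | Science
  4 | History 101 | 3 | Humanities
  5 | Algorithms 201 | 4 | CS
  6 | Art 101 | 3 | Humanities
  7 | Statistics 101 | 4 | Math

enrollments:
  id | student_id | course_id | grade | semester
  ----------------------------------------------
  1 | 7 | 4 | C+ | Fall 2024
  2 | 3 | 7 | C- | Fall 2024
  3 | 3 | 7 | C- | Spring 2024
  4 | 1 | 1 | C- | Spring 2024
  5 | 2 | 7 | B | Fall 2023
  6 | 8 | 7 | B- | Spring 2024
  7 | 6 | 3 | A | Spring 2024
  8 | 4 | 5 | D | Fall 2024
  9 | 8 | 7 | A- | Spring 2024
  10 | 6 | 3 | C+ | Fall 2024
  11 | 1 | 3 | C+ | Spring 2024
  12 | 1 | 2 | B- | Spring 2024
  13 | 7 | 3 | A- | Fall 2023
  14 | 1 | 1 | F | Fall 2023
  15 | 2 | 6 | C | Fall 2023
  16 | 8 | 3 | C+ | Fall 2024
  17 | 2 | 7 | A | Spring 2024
SELECT name, major FROM students WHERE major <> 'Engineering'

Execution result:
name | major
Alice Davis | Computer Science
Bob Jones | Chemistry
Peter Jones | Computer Science
Kate Johnson | Physics
David Williams | Chemistry
Carol Davis | Physics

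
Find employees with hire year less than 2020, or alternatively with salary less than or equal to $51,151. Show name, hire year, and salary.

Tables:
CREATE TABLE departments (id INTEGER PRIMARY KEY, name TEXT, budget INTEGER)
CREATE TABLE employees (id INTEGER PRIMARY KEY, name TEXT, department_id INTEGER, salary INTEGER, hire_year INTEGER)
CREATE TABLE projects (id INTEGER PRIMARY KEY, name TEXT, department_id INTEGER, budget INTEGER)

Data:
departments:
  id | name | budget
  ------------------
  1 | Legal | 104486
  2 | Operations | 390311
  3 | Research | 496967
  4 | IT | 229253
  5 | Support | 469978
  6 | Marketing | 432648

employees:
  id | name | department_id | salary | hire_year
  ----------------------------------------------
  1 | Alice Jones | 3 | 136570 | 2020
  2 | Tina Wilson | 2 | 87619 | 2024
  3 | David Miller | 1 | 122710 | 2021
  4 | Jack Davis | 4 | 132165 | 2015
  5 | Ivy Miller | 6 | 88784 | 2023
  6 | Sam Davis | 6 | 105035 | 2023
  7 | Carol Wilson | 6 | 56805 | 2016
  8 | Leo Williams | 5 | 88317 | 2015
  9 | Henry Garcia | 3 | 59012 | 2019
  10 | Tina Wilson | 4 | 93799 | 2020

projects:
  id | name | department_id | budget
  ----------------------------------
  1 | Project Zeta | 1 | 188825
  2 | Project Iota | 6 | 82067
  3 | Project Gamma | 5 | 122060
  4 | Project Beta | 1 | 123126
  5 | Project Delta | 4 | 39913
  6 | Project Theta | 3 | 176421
SELECT name, hire_year, salary FROM employees WHERE hire_year < 2020 OR salary <= 51151

Execution result:
name | hire_year | salary
Jack Davis | 2015 | 132165
Carol Wilson | 2016 | 56805
Leo Williams | 2015 | 88317
Henry Garcia | 2019 | 59012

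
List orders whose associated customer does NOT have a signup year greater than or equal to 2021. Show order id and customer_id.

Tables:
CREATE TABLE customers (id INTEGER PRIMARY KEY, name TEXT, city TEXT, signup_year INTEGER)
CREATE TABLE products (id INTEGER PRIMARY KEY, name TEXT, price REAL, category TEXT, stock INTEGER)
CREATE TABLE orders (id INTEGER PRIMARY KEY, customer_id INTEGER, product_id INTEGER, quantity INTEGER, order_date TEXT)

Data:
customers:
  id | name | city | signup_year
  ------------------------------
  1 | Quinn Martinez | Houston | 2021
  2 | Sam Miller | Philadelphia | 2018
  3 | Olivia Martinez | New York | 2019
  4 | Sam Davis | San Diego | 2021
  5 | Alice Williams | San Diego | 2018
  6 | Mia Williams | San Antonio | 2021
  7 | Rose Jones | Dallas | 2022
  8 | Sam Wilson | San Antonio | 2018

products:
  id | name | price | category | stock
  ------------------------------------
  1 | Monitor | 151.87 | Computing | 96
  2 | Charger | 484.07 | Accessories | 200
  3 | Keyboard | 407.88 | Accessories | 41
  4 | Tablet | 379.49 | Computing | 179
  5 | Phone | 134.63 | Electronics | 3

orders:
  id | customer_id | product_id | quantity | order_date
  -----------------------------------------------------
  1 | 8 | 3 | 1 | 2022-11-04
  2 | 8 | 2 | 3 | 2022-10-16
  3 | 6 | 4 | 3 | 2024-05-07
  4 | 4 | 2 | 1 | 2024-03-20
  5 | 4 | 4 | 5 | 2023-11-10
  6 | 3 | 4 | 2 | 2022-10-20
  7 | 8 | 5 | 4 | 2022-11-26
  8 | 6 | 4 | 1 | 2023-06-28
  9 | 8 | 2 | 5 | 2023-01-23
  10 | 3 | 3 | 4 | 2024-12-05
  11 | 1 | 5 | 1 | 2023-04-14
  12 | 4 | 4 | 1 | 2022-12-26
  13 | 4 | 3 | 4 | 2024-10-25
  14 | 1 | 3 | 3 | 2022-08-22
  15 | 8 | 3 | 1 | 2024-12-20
SELECT id, customer_id FROM orders WHERE customer_id NOT IN (SELECT id FROM customers WHERE signup_year >= 2021)

Execution result:
id | customer_id
1 | 8
2 | 8
6 | 3
7 | 8
9 | 8
10 | 3
15 | 8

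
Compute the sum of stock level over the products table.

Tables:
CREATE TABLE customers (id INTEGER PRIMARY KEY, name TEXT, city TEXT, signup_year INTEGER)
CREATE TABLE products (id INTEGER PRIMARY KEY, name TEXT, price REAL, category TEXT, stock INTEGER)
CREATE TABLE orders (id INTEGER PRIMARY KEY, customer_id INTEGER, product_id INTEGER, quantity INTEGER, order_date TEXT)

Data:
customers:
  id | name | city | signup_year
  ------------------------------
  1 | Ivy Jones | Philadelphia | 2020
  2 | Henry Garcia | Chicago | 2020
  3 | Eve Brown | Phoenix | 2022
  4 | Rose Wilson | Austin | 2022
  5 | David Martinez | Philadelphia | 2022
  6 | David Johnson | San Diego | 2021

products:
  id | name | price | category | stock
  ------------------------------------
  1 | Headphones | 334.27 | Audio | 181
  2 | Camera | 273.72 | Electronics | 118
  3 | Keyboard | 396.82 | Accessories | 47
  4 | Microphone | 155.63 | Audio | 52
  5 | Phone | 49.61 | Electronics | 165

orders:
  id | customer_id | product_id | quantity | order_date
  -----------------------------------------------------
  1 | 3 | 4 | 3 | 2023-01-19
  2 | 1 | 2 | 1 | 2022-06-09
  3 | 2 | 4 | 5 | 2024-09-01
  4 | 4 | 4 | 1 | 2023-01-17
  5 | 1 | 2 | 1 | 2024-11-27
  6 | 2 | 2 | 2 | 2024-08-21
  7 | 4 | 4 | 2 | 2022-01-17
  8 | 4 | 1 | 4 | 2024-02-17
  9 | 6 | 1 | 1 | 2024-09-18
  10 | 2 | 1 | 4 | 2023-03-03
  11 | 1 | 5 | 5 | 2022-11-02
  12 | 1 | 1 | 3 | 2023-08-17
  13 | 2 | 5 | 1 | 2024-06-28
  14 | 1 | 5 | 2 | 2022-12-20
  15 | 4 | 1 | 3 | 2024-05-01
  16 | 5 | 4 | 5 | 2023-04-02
SELECT SUM(stock) FROM products

Execution result:
563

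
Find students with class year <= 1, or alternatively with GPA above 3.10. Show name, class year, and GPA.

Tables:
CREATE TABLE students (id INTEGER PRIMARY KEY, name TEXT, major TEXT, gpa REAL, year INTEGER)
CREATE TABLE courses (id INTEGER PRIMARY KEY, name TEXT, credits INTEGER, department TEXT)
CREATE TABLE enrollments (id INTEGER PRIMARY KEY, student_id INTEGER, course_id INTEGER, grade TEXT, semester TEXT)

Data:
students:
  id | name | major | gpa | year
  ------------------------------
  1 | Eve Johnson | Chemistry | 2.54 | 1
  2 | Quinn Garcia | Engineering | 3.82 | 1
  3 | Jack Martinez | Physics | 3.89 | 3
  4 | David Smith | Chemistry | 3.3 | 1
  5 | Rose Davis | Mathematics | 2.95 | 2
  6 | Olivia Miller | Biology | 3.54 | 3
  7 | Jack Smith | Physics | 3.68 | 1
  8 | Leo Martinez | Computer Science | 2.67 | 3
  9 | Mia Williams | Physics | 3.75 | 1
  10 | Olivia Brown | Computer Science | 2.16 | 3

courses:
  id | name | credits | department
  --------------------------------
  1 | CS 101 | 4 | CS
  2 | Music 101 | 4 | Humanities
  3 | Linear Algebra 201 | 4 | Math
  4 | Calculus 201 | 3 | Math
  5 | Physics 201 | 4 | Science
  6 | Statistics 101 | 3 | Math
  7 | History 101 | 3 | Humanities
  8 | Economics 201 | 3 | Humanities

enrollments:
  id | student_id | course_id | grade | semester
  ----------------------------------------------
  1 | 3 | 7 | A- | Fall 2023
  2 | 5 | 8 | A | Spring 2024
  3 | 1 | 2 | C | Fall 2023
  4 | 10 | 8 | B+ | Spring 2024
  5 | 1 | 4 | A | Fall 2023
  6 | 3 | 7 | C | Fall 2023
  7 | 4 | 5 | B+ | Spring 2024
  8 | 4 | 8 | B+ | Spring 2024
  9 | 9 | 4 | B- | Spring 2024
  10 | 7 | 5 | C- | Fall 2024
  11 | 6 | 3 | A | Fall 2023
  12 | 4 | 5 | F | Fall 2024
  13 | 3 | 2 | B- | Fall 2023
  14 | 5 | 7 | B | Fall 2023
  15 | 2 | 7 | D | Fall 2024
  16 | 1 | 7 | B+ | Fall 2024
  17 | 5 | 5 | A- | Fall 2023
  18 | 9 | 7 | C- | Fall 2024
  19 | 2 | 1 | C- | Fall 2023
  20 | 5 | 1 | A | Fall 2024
SELECT name, year, gpa FROM students WHERE year <= 1 OR gpa > 3.1

Execution result:
name | year | gpa
Eve Johnson | 1 | 2.54
Quinn Garcia | 1 | 3.82
Jack Martinez | 3 | 3.89
David Smith | 1 | 3.30
Olivia Miller | 3 | 3.54
Jack Smith | 1 | 3.68
Mia Williams | 1 | 3.75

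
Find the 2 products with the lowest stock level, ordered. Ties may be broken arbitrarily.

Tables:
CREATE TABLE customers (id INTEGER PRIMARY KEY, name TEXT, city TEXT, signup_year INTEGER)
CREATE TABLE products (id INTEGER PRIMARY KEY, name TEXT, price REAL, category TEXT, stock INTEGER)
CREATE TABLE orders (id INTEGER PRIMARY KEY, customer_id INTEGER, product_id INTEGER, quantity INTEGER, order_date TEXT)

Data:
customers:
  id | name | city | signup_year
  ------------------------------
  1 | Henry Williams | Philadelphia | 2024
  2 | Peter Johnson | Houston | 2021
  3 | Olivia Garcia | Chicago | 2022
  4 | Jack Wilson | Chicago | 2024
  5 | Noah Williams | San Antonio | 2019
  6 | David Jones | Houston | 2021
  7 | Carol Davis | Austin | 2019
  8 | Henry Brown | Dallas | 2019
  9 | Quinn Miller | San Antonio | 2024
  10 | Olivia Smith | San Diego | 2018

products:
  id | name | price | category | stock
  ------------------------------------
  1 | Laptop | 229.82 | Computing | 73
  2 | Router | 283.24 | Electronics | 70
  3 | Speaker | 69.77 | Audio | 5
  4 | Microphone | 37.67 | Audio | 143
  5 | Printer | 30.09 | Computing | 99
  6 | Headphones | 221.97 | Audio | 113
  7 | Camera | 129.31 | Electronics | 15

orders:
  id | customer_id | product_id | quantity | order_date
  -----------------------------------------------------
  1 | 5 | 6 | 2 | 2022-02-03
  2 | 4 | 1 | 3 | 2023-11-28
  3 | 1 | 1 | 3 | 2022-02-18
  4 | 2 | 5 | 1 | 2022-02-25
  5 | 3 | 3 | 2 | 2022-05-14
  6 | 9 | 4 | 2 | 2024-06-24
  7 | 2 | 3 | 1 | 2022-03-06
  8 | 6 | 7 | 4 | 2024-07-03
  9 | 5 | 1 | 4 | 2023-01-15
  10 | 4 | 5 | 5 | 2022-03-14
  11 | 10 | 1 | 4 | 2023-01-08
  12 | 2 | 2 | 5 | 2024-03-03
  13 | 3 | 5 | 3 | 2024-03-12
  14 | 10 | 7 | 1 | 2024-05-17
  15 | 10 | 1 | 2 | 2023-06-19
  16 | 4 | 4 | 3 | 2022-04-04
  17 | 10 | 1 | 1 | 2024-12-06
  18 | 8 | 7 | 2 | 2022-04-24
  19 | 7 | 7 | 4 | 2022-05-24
SELECT name, stock FROM products ORDER BY stock ASC LIMIT 2

Execution result:
name | stock
Speaker | 5
Camera | 15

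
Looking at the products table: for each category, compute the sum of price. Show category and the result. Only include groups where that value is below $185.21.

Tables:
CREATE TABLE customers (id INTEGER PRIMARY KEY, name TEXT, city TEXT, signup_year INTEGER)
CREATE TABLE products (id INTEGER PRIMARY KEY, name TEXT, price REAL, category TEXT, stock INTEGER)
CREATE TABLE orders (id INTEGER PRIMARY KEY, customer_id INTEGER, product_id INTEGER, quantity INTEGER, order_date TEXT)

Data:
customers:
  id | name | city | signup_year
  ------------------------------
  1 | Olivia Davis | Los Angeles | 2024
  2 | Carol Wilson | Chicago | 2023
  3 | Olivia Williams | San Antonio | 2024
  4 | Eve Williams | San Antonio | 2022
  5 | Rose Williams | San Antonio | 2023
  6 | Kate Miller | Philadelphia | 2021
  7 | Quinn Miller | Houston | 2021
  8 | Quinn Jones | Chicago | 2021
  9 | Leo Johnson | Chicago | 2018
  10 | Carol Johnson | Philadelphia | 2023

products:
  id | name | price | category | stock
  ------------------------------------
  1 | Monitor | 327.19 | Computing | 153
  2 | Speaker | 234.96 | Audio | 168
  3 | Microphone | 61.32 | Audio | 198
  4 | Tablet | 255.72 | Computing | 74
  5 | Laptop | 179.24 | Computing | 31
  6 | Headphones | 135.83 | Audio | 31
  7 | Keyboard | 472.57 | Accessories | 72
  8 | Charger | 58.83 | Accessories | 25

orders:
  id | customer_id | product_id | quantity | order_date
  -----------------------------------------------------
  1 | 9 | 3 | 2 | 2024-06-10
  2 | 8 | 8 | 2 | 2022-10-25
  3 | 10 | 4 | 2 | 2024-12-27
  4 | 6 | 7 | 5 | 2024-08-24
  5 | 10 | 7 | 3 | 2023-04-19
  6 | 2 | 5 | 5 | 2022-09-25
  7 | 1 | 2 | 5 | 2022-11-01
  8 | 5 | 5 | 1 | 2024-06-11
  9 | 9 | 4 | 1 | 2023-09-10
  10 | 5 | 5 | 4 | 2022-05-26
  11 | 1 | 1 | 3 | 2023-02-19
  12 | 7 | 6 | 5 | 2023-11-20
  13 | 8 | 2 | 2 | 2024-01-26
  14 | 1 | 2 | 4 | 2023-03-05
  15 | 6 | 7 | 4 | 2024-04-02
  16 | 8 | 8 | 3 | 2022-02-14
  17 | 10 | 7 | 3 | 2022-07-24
SELECT category, SUM(price) AS sum_price FROM products GROUP BY category HAVING SUM(price) < 185.21

Execution result:
(no rows)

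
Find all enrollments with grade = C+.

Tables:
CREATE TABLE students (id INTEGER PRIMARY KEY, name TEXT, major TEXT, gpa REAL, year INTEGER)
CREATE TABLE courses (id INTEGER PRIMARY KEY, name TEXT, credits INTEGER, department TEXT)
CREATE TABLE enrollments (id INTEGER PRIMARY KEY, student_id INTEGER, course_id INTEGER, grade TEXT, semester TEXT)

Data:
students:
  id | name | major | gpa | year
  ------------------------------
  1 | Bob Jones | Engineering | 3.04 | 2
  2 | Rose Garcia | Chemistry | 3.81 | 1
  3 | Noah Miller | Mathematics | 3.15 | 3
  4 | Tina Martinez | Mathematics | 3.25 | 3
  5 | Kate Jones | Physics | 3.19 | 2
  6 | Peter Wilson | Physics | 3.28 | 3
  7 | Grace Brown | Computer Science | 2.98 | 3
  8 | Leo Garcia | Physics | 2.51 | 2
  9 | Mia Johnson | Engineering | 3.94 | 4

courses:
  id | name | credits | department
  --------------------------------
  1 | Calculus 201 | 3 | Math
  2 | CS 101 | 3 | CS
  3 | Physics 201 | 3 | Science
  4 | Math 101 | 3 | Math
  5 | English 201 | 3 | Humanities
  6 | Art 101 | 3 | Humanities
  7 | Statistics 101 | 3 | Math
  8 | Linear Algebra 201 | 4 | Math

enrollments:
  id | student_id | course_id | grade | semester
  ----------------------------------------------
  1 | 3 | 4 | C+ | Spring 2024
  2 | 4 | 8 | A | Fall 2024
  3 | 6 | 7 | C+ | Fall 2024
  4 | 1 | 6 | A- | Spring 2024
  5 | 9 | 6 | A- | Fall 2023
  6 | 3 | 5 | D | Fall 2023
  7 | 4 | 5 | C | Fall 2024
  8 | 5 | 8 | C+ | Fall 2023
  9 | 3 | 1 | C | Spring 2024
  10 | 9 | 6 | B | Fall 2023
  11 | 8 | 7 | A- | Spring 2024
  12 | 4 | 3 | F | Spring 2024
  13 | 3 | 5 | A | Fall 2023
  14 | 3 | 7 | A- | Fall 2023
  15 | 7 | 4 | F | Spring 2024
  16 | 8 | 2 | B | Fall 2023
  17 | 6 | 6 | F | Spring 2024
SELECT id, grade FROM enrollments WHERE grade = 'C+'

Execution result:
id | grade
1 | C+
3 | C+
8 | C+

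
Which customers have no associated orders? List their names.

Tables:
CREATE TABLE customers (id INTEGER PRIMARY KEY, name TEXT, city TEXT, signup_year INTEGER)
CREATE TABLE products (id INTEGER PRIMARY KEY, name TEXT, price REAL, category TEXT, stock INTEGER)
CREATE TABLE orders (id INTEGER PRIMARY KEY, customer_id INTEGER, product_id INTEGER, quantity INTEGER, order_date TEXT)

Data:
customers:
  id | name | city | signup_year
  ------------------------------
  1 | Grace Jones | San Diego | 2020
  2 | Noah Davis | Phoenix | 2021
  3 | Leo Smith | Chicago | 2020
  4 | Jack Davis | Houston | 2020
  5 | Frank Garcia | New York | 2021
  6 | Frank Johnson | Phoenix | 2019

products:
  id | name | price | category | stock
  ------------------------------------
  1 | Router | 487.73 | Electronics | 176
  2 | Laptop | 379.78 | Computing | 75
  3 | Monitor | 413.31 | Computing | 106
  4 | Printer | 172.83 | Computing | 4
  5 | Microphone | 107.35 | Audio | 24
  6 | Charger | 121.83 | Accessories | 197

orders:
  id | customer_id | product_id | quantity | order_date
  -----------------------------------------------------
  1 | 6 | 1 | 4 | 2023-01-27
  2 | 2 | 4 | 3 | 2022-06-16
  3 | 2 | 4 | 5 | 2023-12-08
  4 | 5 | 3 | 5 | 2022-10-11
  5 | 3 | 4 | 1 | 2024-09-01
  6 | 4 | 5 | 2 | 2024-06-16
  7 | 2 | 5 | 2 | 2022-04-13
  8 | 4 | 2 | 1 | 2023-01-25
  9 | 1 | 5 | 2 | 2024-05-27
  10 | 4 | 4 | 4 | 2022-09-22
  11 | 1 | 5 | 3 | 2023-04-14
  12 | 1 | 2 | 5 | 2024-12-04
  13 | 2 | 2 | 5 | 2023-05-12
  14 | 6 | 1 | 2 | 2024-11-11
SELECT p.name FROM customers p LEFT JOIN orders c ON c.customer_id = p.id WHERE c.id IS NULL

Execution result:
(no rows)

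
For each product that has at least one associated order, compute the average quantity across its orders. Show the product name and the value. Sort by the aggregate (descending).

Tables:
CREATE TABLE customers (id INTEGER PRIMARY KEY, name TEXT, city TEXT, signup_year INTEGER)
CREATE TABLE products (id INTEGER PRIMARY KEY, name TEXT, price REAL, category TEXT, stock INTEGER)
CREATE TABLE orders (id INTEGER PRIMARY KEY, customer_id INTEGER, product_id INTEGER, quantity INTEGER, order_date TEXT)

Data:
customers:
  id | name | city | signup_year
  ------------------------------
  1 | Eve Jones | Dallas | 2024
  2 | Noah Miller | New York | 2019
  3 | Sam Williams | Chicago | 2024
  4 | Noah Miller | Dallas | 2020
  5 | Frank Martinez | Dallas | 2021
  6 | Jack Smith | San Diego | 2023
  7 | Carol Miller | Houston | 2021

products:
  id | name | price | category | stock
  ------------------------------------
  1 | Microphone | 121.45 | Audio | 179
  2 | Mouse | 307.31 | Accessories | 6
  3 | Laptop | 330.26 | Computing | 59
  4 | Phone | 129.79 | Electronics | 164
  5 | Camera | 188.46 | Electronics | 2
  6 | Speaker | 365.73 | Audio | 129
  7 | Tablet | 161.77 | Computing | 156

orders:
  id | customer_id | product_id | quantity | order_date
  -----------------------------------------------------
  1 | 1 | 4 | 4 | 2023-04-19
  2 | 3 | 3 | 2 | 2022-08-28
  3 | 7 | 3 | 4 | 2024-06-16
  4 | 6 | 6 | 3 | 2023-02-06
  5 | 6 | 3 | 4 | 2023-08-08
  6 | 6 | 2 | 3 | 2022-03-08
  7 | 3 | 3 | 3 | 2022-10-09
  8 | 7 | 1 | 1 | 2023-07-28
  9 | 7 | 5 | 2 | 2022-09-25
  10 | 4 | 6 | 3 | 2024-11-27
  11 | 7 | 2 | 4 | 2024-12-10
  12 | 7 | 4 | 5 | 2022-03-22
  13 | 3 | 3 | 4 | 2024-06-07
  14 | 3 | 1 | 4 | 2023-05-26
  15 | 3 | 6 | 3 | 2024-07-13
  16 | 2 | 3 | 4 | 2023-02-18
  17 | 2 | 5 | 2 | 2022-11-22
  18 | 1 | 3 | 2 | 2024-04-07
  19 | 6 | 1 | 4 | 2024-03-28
SELECT p.name, AVG(c.quantity) AS avg_quantity FROM orders c JOIN products p ON c.product_id = p.id GROUP BY p.id, p.name ORDER BY avg_quantity DESC

Execution result:
name | avg_quantity
Phone | 4.50
Mouse | 3.50
Laptop | 3.29
Microphone | 3.00
Speaker | 3.00
Camera | 2.00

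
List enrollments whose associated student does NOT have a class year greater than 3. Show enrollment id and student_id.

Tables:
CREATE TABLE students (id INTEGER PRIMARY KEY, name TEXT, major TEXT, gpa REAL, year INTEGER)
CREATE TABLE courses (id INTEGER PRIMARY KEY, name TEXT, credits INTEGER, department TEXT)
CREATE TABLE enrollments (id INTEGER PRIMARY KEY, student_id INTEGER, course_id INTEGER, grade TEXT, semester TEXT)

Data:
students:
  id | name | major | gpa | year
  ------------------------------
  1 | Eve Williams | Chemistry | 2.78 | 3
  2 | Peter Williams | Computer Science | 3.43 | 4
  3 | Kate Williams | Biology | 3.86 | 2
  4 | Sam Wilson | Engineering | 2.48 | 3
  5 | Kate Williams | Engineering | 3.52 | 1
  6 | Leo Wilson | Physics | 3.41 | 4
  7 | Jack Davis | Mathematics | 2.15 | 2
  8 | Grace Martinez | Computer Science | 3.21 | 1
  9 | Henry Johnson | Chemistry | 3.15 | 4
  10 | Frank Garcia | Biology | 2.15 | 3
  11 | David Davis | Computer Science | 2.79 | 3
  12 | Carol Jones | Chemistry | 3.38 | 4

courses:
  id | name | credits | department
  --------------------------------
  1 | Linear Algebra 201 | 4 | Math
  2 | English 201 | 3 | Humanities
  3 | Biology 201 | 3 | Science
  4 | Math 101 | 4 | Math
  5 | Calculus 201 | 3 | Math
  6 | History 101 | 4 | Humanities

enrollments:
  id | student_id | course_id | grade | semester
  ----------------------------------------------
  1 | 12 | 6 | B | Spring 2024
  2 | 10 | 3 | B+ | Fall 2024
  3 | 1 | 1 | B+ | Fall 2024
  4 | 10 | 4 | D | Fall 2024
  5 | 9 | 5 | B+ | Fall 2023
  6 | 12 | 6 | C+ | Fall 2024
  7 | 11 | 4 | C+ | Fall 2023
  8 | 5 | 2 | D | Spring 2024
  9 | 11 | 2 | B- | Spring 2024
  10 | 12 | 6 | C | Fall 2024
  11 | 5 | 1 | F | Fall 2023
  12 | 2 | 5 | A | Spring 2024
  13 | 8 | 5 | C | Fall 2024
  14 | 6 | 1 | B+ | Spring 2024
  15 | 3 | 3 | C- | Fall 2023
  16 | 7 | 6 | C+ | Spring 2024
SELECT id, student_id FROM enrollments WHERE student_id NOT IN (SELECT id FROM students WHERE year > 3)

Execution result:
id | student_id
2 | 10
3 | 1
4 | 10
7 | 11
8 | 5
9 | 11
11 | 5
13 | 8
15 | 3
16 | 7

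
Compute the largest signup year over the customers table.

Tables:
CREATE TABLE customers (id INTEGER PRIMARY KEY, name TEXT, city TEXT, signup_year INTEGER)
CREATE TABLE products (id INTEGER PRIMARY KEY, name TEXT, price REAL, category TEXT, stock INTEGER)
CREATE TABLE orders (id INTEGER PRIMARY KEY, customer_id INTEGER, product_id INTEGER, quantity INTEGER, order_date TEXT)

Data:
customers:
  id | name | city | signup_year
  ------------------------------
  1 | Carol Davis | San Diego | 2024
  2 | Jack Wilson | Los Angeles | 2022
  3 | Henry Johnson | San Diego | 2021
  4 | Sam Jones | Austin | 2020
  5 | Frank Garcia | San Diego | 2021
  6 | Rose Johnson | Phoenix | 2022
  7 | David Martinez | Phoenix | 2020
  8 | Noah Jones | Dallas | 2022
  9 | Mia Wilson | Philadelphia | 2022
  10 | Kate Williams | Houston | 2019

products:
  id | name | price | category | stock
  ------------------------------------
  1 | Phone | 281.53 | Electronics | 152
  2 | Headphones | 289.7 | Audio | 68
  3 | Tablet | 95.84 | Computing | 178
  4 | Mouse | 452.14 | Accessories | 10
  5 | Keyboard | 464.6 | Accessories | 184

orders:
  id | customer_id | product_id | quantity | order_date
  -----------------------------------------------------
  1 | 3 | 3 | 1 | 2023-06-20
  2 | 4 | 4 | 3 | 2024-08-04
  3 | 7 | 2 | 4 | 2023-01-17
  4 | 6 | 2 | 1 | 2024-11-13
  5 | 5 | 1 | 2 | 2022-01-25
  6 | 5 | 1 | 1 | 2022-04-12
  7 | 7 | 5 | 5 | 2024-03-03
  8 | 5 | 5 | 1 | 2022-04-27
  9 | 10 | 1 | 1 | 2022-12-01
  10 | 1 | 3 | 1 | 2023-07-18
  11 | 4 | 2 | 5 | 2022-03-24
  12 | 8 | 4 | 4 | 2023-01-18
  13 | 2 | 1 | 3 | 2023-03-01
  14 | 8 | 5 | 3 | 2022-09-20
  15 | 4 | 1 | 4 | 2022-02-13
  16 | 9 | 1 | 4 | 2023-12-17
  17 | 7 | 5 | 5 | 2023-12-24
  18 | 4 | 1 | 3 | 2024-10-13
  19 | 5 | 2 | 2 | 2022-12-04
SELECT MAX(signup_year) FROM customers

Execution result:
2024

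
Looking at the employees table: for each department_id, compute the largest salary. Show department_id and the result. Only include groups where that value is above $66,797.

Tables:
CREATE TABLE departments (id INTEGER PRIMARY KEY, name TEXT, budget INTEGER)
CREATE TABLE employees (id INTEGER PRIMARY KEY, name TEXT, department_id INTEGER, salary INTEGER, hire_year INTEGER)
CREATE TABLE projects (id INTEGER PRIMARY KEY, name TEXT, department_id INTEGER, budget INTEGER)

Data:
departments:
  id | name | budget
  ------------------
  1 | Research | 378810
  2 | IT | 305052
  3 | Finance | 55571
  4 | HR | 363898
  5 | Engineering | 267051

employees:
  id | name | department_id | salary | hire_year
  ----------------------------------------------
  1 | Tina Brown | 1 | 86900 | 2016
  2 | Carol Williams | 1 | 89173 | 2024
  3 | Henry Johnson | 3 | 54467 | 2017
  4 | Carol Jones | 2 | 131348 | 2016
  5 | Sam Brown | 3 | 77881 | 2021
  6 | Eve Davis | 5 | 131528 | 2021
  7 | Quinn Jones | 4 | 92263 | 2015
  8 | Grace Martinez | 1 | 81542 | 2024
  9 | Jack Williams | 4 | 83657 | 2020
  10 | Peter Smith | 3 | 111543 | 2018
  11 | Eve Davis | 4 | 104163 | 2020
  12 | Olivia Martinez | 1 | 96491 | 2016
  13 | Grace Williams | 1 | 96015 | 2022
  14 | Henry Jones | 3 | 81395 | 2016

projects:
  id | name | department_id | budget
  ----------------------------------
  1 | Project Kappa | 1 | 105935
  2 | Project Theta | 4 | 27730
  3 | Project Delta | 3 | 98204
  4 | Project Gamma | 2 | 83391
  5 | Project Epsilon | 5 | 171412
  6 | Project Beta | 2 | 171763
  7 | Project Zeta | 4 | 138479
SELECT department_id, MAX(salary) AS max_salary FROM employees GROUP BY department_id HAVING MAX(salary) > 66797

Execution result:
department_id | max_salary
1 | 96491
2 | 131348
3 | 111543
4 | 104163
5 | 131528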